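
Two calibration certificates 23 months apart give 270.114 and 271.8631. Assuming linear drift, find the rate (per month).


rate = (v2 - v1) / months
= (271.8631 - 270.114) / 23
= 1.7491 / 23
= 0.0760

0.0760


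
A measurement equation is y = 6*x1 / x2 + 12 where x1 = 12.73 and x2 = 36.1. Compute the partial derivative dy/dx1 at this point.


y = 6*x1 / x2 + 12
dy/dx1 = 6/x2
Evaluate at x2 = 36.1: c1 = 6 / 36.1
c1 = 0.1662

0.1662


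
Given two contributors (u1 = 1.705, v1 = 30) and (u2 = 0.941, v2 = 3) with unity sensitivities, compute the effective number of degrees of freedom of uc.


uc = sqrt(u1^2 + u2^2) = sqrt(1.705^2 + 0.941^2) = 1.9474357
v_eff = uc^4 / (u1^4/v1 + u2^4/v2)
= 1.9474357^4 / (1.705^4/30 + 0.941^4/3)
= 14.3831 / 0.54305201
v_eff = 26.4857

26.4857


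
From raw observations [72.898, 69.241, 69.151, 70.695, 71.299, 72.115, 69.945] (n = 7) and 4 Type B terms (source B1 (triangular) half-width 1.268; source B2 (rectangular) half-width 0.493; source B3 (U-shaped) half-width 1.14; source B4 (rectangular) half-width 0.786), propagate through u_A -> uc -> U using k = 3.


mean = (72.898 + 69.241 + 69.151 + 70.695 + 71.299 + 72.115 + 69.945) / 7 = 70.76342857
s = sqrt(sum((x - mean)^2)/(n-1)) = 1.4295803
u_A = s / sqrt(n) = 1.4295803 / sqrt(7) = 0.54033056
u_B1 = 1.268 / sqrt(6) = 0.51765883
u_B2 = 0.493 / sqrt(3) = 0.28463368
u_B3 = 1.14 / sqrt(2) = 0.80610173
u_B4 = 0.786 / sqrt(3) = 0.45379731
uc = sqrt(0.54033056^2 + 0.51765883^2 + 0.28463368^2 + 0.80610173^2 + 0.45379731^2) = 1.2233871
U = k * uc = 3 * 1.2233871
U = 3.6702

3.6702


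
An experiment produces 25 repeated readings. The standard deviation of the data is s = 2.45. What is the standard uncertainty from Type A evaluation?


u_A = s / sqrt(n)
u_A = 2.45 / sqrt(25)
u_A = 2.45 / 5
u_A = 0.4900

0.4900


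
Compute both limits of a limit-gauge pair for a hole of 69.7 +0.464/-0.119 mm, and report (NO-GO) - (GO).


GO = nominal - lower_tol (smallest hole = maximum material condition)
GO = 69.7 - 0.119 = 69.581
NO-GO = nominal + upper_tol (largest hole = least material condition)
NO-GO = 69.7 + 0.464 = 70.164
spread = NO-GO - GO = 70.164 - 69.581 = 0.5830

0.5830


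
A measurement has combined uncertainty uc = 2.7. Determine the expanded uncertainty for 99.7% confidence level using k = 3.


U = k * uc
U = 3 * 2.7
U = 8.1000

8.1000


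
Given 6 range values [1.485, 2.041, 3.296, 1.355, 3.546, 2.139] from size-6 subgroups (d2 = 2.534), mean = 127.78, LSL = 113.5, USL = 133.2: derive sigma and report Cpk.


R_bar = (1.485 + 2.041 + 3.296 + 1.355 + 3.546 + 2.139) / 6 = 2.3103333
sigma = R_bar / d2 = 2.3103333 / 2.534 = 0.91173374
Cp = (USL - LSL)/(6*sigma) = (133.2 - 113.5)/(6*0.91173374) = 3.6012
Cpu = (133.2 - 127.78)/(3*0.91173374) = 1.9816
Cpl = (127.78 - 113.5)/(3*0.91173374) = 5.2208
Cpk = min(Cpu, Cpl) = 1.9816

1.9816


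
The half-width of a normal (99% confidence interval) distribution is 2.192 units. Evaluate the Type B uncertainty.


u_B = half_width / 2.576
u_B = 2.192 / 2.576
u_B = 0.8509

0.8509


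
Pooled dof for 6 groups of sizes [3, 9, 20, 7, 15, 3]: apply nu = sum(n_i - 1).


nu = sum_i (n_i - 1)
nu = ((3 - 1) + (9 - 1) + (20 - 1) + (7 - 1) + (15 - 1) + (3 - 1))
nu = 2 + 8 + 19 + 6 + 14 + 2
nu = 51

51


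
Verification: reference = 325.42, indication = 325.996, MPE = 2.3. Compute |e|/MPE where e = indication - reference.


e = indication - reference = 325.996 - 325.42 = 0.5760
|e| = 0.5760
ratio = |e| / MPE = 0.5760 / 2.3
ratio = 0.2504

0.2504


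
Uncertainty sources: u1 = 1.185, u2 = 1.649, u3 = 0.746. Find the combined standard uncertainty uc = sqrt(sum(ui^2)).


uc = sqrt(1.185^2 + 1.649^2 + 0.746^2)
uc = sqrt(4.679942)
uc = 2.1633

2.1633


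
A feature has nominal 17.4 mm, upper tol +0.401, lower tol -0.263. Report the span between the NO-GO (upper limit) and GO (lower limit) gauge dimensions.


GO = nominal - lower_tol (smallest hole = maximum material condition)
GO = 17.4 - 0.263 = 17.137
NO-GO = nominal + upper_tol (largest hole = least material condition)
NO-GO = 17.4 + 0.401 = 17.801
spread = NO-GO - GO = 17.801 - 17.137 = 0.6640

0.6640


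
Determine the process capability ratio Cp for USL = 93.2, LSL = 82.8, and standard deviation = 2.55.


Cp = (USL - LSL) / (6 * sigma)
= (93.2 - 82.8) / (6 * 2.55)
= 10.4000 / 15.3000
= 0.6797

0.6797


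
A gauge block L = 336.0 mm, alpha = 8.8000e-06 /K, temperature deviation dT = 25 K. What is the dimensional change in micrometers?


dL = L * alpha * dT
= 336.0 * 8.8000e-06 * 25
= 0.0739200 mm
dL_um = 0.0739200 * 1000 = 73.9200 um

73.9200


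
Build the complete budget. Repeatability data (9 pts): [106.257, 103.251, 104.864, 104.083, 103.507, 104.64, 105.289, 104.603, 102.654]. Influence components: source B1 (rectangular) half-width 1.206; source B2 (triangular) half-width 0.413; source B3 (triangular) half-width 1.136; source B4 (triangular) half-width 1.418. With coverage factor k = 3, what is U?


mean = (106.257 + 103.251 + 104.864 + 104.083 + 103.507 + 104.64 + 105.289 + 104.603 + 102.654) / 9 = 104.3497778
s = sqrt(sum((x - mean)^2)/(n-1)) = 1.1066181
u_A = s / sqrt(n) = 1.1066181 / sqrt(9) = 0.3688727
u_B1 = 1.206 / sqrt(3) = 0.69628442
u_B2 = 0.413 / sqrt(6) = 0.16860654
u_B3 = 1.136 / sqrt(6) = 0.46377006
u_B4 = 1.418 / sqrt(6) = 0.57889608
uc = sqrt(0.3688727^2 + 0.69628442^2 + 0.16860654^2 + 0.46377006^2 + 0.57889608^2) = 1.0952217
U = k * uc = 3 * 1.0952217
U = 3.2857

3.2857


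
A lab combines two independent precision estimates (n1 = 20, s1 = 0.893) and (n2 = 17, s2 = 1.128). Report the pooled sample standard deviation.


s_p = sqrt(((n1-1)*s1^2 + (n2-1)*s2^2) / (n1+n2-2))
numerator = (20-1)*0.893^2 + (17-1)*1.128^2 = 15.151531 + 20.358144 = 35.509675
denominator = 20 + 17 - 2 = 35
s_p^2 = 35.509675 / 35 = 1.0145621
s_p = sqrt(1.0145621) = 1.0073

1.0073


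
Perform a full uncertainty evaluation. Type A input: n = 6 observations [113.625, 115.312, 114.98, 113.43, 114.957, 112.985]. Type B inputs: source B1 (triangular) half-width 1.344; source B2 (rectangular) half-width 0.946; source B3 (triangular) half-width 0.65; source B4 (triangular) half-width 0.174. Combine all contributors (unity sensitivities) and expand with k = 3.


mean = (113.625 + 115.312 + 114.98 + 113.43 + 114.957 + 112.985) / 6 = 114.2148333
s = sqrt(sum((x - mean)^2)/(n-1)) = 0.98147061
u_A = s / sqrt(n) = 0.98147061 / sqrt(6) = 0.4006837
u_B1 = 1.344 / sqrt(6) = 0.5486857
u_B2 = 0.946 / sqrt(3) = 0.54617335
u_B3 = 0.65 / sqrt(6) = 0.26536139
u_B4 = 0.174 / sqrt(6) = 0.071035203
uc = sqrt(0.4006837^2 + 0.5486857^2 + 0.54617335^2 + 0.26536139^2 + 0.071035203^2) = 0.91398655
U = k * uc = 3 * 0.91398655
U = 2.7420

2.7420


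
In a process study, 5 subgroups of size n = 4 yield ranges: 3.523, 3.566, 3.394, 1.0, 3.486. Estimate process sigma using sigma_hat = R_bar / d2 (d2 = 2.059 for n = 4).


R_bar = (3.523 + 3.566 + 3.394 + 1.0 + 3.486) / 5
R_bar = 14.969 / 5 = 2.9938
sigma_hat = R_bar / d2 = 2.9938 / 2.059 = 1.4540

1.4540


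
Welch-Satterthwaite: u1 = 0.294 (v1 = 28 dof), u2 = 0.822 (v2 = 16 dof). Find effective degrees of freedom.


uc = sqrt(u1^2 + u2^2) = sqrt(0.294^2 + 0.822^2) = 0.87299485
v_eff = uc^4 / (u1^4/v1 + u2^4/v2)
= 0.87299485^4 / (0.294^4/28 + 0.822^4/16)
= 0.58082691 / 0.028801132
v_eff = 20.1668

20.1668


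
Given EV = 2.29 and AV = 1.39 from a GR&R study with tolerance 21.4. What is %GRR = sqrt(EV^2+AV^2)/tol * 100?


GRR = sqrt(EV^2 + AV^2) = sqrt(2.29^2 + 1.39^2) = 2.678843
%GRR = GRR / tol * 100 = 2.678843 / 21.4 * 100
%GRR = 12.5180

12.5180


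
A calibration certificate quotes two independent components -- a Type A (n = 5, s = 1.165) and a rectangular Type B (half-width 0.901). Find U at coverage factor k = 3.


u_A = s / sqrt(n) = 1.165 / sqrt(5) = 0.52100384
u_B = half_width / sqrt(3) = 0.901 / sqrt(3) = 0.52019259
uc = sqrt(u_A^2 + u_B^2) = sqrt(0.52100384^2 + 0.52019259^2) = 0.73623728
U = k * uc = 3 * 0.73623728
U = 2.2087

2.2087


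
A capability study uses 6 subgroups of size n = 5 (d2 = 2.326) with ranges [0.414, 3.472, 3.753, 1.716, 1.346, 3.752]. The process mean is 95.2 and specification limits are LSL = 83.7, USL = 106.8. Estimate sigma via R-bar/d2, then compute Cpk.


R_bar = (0.414 + 3.472 + 3.753 + 1.716 + 1.346 + 3.752) / 6 = 2.4088333
sigma = R_bar / d2 = 2.4088333 / 2.326 = 1.0356119
Cp = (USL - LSL)/(6*sigma) = (106.8 - 83.7)/(6*1.0356119) = 3.7176
Cpu = (106.8 - 95.2)/(3*1.0356119) = 3.7337
Cpl = (95.2 - 83.7)/(3*1.0356119) = 3.7015
Cpk = min(Cpu, Cpl) = 3.7015

3.7015


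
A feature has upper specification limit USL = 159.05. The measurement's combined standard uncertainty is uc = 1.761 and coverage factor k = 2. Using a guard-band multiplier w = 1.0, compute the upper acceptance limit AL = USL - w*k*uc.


U = k * uc = 2 * 1.761 = 3.522
guard band g = w * U = 1.0 * 3.522 = 3.522
AL = USL - g = 159.05 - 3.522
AL = 155.5280

155.5280


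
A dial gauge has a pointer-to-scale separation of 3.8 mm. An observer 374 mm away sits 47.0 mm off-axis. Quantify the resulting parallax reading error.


error = h * offset / d
= 3.8 * 47.0 / 374
= 0.4775

0.4775


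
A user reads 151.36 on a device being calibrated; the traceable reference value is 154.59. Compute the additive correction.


Correction = standard - reading
= 154.59 - 151.36
= 3.2300

3.2300


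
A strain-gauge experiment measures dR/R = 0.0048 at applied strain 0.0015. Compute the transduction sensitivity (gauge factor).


GF = (dR/R) / epsilon
= 0.0048 / 0.0015
= 3.2000

3.2000


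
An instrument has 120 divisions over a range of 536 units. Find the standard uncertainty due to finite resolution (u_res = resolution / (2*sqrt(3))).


resolution = range / divisions
resolution = 536 / 120 = 4.4666667
u_res = resolution / (2*sqrt(3))
u_res = 4.4666667 / 3.4641016
u_res = 1.2894

1.2894


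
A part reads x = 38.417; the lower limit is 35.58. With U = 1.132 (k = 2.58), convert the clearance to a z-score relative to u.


u = U / k = 1.132 / 2.58 = 0.43875969
margin = |LSL - x| = |35.58 - 38.417| = 2.837
z = margin / u = 2.837 / 0.43875969
z = 6.4660

6.4660


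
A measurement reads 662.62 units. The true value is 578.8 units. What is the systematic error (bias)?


Systematic error = measured - true
= 662.62 - 578.8
= 83.8200

83.8200


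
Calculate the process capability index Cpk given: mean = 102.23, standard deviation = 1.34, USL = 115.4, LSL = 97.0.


Cpu = (USL - mean) / (3*sigma) = (115.4 - 102.23) / (3*1.34) = 3.2761
Cpl = (mean - LSL) / (3*sigma) = (102.23 - 97.0) / (3*1.34) = 1.3010
Cpk = min(Cpu, Cpl) = 1.3010

1.3010


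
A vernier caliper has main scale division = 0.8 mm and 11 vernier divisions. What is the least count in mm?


LC = MSD / n_div
= 0.8 / 11
= 0.0727

0.0727


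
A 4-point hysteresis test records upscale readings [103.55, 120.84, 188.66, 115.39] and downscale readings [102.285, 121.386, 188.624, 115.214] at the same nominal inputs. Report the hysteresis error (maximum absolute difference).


|103.55 - 102.285| = 1.2650
|120.84 - 121.386| = 0.5460
|188.66 - 188.624| = 0.0360
|115.39 - 115.214| = 0.1760
hysteresis = max(diffs) = 1.2650

1.2650


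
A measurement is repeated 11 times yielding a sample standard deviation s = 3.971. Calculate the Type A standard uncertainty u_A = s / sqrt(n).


u_A = s / sqrt(n)
u_A = 3.971 / sqrt(11)
u_A = 3.971 / 3.3166248
u_A = 1.1973

1.1973


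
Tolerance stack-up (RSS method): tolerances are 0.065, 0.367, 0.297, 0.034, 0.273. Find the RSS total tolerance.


RSS = sqrt(0.065^2 + 0.367^2 + 0.297^2 + 0.034^2 + 0.273^2)
= sqrt(0.302808)
= 0.5503

0.5503


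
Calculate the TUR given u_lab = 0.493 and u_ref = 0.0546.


TUR = u_lab / u_ref
= 0.493 / 0.0546
= 9.0293

9.0293


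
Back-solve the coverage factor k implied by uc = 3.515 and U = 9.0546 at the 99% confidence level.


k = U / uc
k = 9.0546 / 3.515
k = 2.576

2.576


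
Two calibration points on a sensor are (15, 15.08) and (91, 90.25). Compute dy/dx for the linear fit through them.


slope = (y2 - y1) / (x2 - x1)
= (90.25 - 15.08) / (91 - 15)
= 75.1700 / 76
= 0.9891

0.9891


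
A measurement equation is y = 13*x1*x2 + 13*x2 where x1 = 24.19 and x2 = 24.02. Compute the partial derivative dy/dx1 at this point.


y = 13*x1*x2 + 13*x2
dy/dx1 = 13*x2
Evaluate at x2 = 24.02: c1 = 13 * 24.02
c1 = 312.2600

312.2600


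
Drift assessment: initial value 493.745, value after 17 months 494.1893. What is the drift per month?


rate = (v2 - v1) / months
= (494.1893 - 493.745) / 17
= 0.4443 / 17
= 0.0261

0.0261


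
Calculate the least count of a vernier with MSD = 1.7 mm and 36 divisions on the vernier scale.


LC = MSD / n_div
= 1.7 / 36
= 0.0472

0.0472


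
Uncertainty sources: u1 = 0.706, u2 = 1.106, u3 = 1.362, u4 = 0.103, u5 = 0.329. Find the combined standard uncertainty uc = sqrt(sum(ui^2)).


uc = sqrt(0.706^2 + 1.106^2 + 1.362^2 + 0.103^2 + 0.329^2)
uc = sqrt(3.695566)
uc = 1.9224

1.9224


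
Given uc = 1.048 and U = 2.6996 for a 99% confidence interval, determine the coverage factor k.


k = U / uc
k = 2.6996 / 1.048
k = 2.576

2.576


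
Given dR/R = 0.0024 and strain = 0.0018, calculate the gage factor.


GF = (dR/R) / epsilon
= 0.0024 / 0.0018
= 1.3333

1.3333


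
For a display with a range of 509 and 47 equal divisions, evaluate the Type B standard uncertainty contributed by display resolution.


resolution = range / divisions
resolution = 509 / 47 = 10.829787
u_res = resolution / (2*sqrt(3))
u_res = 10.829787 / 3.4641016
u_res = 3.1263

3.1263


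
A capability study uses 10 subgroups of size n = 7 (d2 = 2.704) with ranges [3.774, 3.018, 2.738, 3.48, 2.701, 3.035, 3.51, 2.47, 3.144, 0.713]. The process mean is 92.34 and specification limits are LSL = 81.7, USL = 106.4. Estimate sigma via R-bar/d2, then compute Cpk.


R_bar = (3.774 + 3.018 + 2.738 + 3.48 + 2.701 + 3.035 + 3.51 + 2.47 + 3.144 + 0.713) / 10 = 2.8583
sigma = R_bar / d2 = 2.8583 / 2.704 = 1.0570636
Cp = (USL - LSL)/(6*sigma) = (106.4 - 81.7)/(6*1.0570636) = 3.8944
Cpu = (106.4 - 92.34)/(3*1.0570636) = 4.4337
Cpl = (92.34 - 81.7)/(3*1.0570636) = 3.3552
Cpk = min(Cpu, Cpl) = 3.3552

3.3552


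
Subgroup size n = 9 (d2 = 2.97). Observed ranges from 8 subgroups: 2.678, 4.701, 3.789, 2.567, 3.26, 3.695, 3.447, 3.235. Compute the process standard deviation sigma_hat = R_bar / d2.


R_bar = (2.678 + 4.701 + 3.789 + 2.567 + 3.26 + 3.695 + 3.447 + 3.235) / 8
R_bar = 27.372 / 8 = 3.4215
sigma_hat = R_bar / d2 = 3.4215 / 2.97 = 1.1520

1.1520


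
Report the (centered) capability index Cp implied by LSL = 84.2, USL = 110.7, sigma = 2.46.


Cp = (USL - LSL) / (6 * sigma)
= (110.7 - 84.2) / (6 * 2.46)
= 26.5000 / 14.7600
= 1.7954

1.7954


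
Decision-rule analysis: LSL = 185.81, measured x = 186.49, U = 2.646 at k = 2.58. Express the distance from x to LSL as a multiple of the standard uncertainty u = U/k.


u = U / k = 2.646 / 2.58 = 1.0255814
margin = |LSL - x| = |185.81 - 186.49| = 0.68
z = margin / u = 0.68 / 1.0255814
z = 0.6630

0.6630


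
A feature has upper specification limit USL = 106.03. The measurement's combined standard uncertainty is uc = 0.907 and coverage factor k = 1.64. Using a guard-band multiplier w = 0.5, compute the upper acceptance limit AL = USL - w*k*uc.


U = k * uc = 1.64 * 0.907 = 1.48748
guard band g = w * U = 0.5 * 1.48748 = 0.74374
AL = USL - g = 106.03 - 0.74374
AL = 105.2863

105.2863


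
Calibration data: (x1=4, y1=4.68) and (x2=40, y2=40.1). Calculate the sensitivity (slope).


slope = (y2 - y1) / (x2 - x1)
= (40.1 - 4.68) / (40 - 4)
= 35.4200 / 36
= 0.9839

0.9839


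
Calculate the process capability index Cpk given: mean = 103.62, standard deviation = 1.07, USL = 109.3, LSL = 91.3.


Cpu = (USL - mean) / (3*sigma) = (109.3 - 103.62) / (3*1.07) = 1.7695
Cpl = (mean - LSL) / (3*sigma) = (103.62 - 91.3) / (3*1.07) = 3.8380
Cpk = min(Cpu, Cpl) = 1.7695

1.7695


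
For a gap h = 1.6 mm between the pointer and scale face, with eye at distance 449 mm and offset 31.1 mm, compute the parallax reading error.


error = h * offset / d
= 1.6 * 31.1 / 449
= 0.1108

0.1108


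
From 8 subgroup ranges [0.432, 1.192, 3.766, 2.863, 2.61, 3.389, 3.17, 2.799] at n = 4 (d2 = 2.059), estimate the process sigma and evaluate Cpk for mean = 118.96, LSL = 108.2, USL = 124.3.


R_bar = (0.432 + 1.192 + 3.766 + 2.863 + 2.61 + 3.389 + 3.17 + 2.799) / 8 = 2.527625
sigma = R_bar / d2 = 2.527625 / 2.059 = 1.2275983
Cp = (USL - LSL)/(6*sigma) = (124.3 - 108.2)/(6*1.2275983) = 2.1858
Cpu = (124.3 - 118.96)/(3*1.2275983) = 1.4500
Cpl = (118.96 - 108.2)/(3*1.2275983) = 2.9217
Cpk = min(Cpu, Cpl) = 1.4500

1.4500


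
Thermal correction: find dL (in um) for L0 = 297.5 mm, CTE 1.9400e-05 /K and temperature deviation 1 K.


dL = L * alpha * dT
= 297.5 * 1.9400e-05 * 1
= 0.0057715 mm
dL_um = 0.0057715 * 1000 = 5.7715 um

5.7715


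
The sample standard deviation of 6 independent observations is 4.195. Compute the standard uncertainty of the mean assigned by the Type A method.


u_A = s / sqrt(n)
u_A = 4.195 / sqrt(6)
u_A = 4.195 / 2.4494897
u_A = 1.7126

1.7126


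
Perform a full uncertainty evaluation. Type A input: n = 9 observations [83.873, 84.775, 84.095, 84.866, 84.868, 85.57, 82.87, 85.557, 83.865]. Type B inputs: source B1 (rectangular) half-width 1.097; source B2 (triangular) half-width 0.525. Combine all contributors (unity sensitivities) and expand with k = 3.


mean = (83.873 + 84.775 + 84.095 + 84.866 + 84.868 + 85.57 + 82.87 + 85.557 + 83.865) / 9 = 84.48211111
s = sqrt(sum((x - mean)^2)/(n-1)) = 0.88186967
u_A = s / sqrt(n) = 0.88186967 / sqrt(9) = 0.29395656
u_B1 = 1.097 / sqrt(3) = 0.63335325
u_B2 = 0.525 / sqrt(6) = 0.21433035
uc = sqrt(0.29395656^2 + 0.63335325^2 + 0.21433035^2) = 0.73040009
U = k * uc = 3 * 0.73040009
U = 2.1912

2.1912


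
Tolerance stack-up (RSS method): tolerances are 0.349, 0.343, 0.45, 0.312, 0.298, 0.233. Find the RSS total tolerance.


RSS = sqrt(0.349^2 + 0.343^2 + 0.45^2 + 0.312^2 + 0.298^2 + 0.233^2)
= sqrt(0.682387)
= 0.8261

0.8261


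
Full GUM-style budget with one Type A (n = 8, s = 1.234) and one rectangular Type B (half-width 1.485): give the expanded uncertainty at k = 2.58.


u_A = s / sqrt(n) = 1.234 / sqrt(8) = 0.43628488
u_B = half_width / sqrt(3) = 1.485 / sqrt(3) = 0.85736515
uc = sqrt(u_A^2 + u_B^2) = sqrt(0.43628488^2 + 0.85736515^2) = 0.96198726
U = k * uc = 2.58 * 0.96198726
U = 2.4819

2.4819


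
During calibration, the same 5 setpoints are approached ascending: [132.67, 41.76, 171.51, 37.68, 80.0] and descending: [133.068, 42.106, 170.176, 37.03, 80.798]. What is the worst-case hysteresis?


|132.67 - 133.068| = 0.3980
|41.76 - 42.106| = 0.3460
|171.51 - 170.176| = 1.3340
|37.68 - 37.03| = 0.6500
|80.0 - 80.798| = 0.7980
hysteresis = max(diffs) = 1.3340

1.3340


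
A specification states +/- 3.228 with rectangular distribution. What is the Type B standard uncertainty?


u_B = half_width / sqrt(3)
u_B = 3.228 / 1.7320508
u_B = 1.8637

1.8637


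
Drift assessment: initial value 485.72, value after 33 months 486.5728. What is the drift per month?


rate = (v2 - v1) / months
= (486.5728 - 485.72) / 33
= 0.8528 / 33
= 0.0258

0.0258


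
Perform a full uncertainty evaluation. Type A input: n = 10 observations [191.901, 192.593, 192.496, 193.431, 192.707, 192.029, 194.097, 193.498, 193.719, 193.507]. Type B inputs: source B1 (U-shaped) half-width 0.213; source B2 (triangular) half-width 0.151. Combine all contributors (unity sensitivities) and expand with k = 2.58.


mean = (191.901 + 192.593 + 192.496 + 193.431 + 192.707 + 192.029 + 194.097 + 193.498 + 193.719 + 193.507) / 10 = 192.9978
s = sqrt(sum((x - mean)^2)/(n-1)) = 0.75035485
u_A = s / sqrt(n) = 0.75035485 / sqrt(10) = 0.23728304
u_B1 = 0.213 / sqrt(2) = 0.15061374
u_B2 = 0.151 / sqrt(6) = 0.061645492
uc = sqrt(0.23728304^2 + 0.15061374^2 + 0.061645492^2) = 0.28772888
U = k * uc = 2.58 * 0.28772888
U = 0.7423

0.7423


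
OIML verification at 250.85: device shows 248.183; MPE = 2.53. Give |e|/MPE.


e = indication - reference = 248.183 - 250.85 = -2.6670
|e| = 2.6670
ratio = |e| / MPE = 2.6670 / 2.53
ratio = 1.0542

1.0542


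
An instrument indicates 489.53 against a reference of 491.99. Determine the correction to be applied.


Correction = standard - reading
= 491.99 - 489.53
= 2.4600

2.4600


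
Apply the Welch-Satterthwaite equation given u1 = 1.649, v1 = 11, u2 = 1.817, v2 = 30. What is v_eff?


uc = sqrt(u1^2 + u2^2) = sqrt(1.649^2 + 1.817^2) = 2.4537094
v_eff = uc^4 / (u1^4/v1 + u2^4/v2)
= 2.4537094^4 / (1.649^4/11 + 1.817^4/30)
= 36.248706 / 1.0355144
v_eff = 35.0055

35.0055


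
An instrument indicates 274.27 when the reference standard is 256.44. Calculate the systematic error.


Systematic error = measured - true
= 274.27 - 256.44
= 17.8300

17.8300


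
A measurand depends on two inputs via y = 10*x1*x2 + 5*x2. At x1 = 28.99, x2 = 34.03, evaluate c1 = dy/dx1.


y = 10*x1*x2 + 5*x2
dy/dx1 = 10*x2
Evaluate at x2 = 34.03: c1 = 10 * 34.03
c1 = 340.3000

340.3000


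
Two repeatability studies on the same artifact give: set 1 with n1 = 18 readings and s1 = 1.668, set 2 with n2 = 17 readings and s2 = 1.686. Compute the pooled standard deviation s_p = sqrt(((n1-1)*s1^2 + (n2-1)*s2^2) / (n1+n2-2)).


s_p = sqrt(((n1-1)*s1^2 + (n2-1)*s2^2) / (n1+n2-2))
numerator = (18-1)*1.668^2 + (17-1)*1.686^2 = 47.297808 + 45.481536 = 92.779344
denominator = 18 + 17 - 2 = 33
s_p^2 = 92.779344 / 33 = 2.8114953
s_p = sqrt(2.8114953) = 1.6768

1.6768


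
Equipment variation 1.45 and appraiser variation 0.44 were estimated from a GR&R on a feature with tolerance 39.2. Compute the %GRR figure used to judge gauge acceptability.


GRR = sqrt(EV^2 + AV^2) = sqrt(1.45^2 + 0.44^2) = 1.5152888
%GRR = GRR / tol * 100 = 1.5152888 / 39.2 * 100
%GRR = 3.8655

3.8655


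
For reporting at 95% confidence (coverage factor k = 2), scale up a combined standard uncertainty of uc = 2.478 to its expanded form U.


U = k * uc
U = 2 * 2.478
U = 4.9560

4.9560


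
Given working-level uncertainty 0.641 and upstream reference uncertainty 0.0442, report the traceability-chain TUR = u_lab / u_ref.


TUR = u_lab / u_ref
= 0.641 / 0.0442
= 14.5023

14.5023


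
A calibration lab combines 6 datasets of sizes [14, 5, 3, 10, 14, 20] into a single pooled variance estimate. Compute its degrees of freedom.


nu = sum_i (n_i - 1)
nu = ((14 - 1) + (5 - 1) + (3 - 1) + (10 - 1) + (14 - 1) + (20 - 1))
nu = 13 + 4 + 2 + 9 + 13 + 19
nu = 60

60


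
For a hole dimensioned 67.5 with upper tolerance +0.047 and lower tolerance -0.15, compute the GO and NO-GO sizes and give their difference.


GO = nominal - lower_tol (smallest hole = maximum material condition)
GO = 67.5 - 0.15 = 67.35
NO-GO = nominal + upper_tol (largest hole = least material condition)
NO-GO = 67.5 + 0.047 = 67.547
spread = NO-GO - GO = 67.547 - 67.35 = 0.1970

0.1970


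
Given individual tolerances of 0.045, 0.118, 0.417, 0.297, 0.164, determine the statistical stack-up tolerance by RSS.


RSS = sqrt(0.045^2 + 0.118^2 + 0.417^2 + 0.297^2 + 0.164^2)
= sqrt(0.304943)
= 0.5522

0.5522


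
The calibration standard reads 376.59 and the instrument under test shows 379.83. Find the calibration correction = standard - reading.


Correction = standard - reading
= 376.59 - 379.83
= -3.2400

-3.2400


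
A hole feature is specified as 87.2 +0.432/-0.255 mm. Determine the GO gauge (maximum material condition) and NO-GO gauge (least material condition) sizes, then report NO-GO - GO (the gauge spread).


GO = nominal - lower_tol (smallest hole = maximum material condition)
GO = 87.2 - 0.255 = 86.945
NO-GO = nominal + upper_tol (largest hole = least material condition)
NO-GO = 87.2 + 0.432 = 87.632
spread = NO-GO - GO = 87.632 - 86.945 = 0.6870

0.6870


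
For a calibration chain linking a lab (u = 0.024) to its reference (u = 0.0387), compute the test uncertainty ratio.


TUR = u_lab / u_ref
= 0.024 / 0.0387
= 0.6202

0.6202


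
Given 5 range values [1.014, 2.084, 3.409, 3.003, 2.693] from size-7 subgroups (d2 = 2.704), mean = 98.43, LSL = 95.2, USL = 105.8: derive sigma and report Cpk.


R_bar = (1.014 + 2.084 + 3.409 + 3.003 + 2.693) / 5 = 2.4406
sigma = R_bar / d2 = 2.4406 / 2.704 = 0.90258876
Cp = (USL - LSL)/(6*sigma) = (105.8 - 95.2)/(6*0.90258876) = 1.9573
Cpu = (105.8 - 98.43)/(3*0.90258876) = 2.7218
Cpl = (98.43 - 95.2)/(3*0.90258876) = 1.1929
Cpk = min(Cpu, Cpl) = 1.1929

1.1929


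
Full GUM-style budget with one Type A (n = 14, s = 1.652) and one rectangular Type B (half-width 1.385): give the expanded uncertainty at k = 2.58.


u_A = s / sqrt(n) = 1.652 / sqrt(14) = 0.44151557
u_B = half_width / sqrt(3) = 1.385 / sqrt(3) = 0.79963012
uc = sqrt(u_A^2 + u_B^2) = sqrt(0.44151557^2 + 0.79963012^2) = 0.91342451
U = k * uc = 2.58 * 0.91342451
U = 2.3566

2.3566


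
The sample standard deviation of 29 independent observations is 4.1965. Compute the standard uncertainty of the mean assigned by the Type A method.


u_A = s / sqrt(n)
u_A = 4.1965 / sqrt(29)
u_A = 4.1965 / 5.3851648
u_A = 0.7793

0.7793


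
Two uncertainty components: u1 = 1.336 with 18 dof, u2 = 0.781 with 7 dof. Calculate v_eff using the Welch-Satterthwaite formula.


uc = sqrt(u1^2 + u2^2) = sqrt(1.336^2 + 0.781^2) = 1.5475326
v_eff = uc^4 / (u1^4/v1 + u2^4/v2)
= 1.5475326^4 / (1.336^4/18 + 0.781^4/7)
= 5.7353408 / 0.23014222
v_eff = 24.9209

24.9209


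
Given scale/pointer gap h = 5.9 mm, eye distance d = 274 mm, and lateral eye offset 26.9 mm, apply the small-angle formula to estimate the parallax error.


error = h * offset / d
= 5.9 * 26.9 / 274
= 0.5792

0.5792


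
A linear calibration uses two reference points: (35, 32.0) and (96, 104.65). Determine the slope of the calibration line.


slope = (y2 - y1) / (x2 - x1)
= (104.65 - 32.0) / (96 - 35)
= 72.6500 / 61
= 1.1910

1.1910


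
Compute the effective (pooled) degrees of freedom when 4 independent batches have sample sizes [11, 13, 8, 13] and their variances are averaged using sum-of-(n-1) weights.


nu = sum_i (n_i - 1)
nu = ((11 - 1) + (13 - 1) + (8 - 1) + (13 - 1))
nu = 10 + 12 + 7 + 12
nu = 41

41


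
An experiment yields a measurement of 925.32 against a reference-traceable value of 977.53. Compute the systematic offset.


Systematic error = measured - true
= 925.32 - 977.53
= -52.2100

-52.2100


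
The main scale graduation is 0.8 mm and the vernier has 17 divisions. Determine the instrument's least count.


LC = MSD / n_div
= 0.8 / 17
= 0.0471

0.0471


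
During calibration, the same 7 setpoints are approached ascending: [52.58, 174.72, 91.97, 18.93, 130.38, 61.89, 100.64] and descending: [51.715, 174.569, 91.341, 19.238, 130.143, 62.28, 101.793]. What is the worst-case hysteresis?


|52.58 - 51.715| = 0.8650
|174.72 - 174.569| = 0.1510
|91.97 - 91.341| = 0.6290
|18.93 - 19.238| = 0.3080
|130.38 - 130.143| = 0.2370
|61.89 - 62.28| = 0.3900
|100.64 - 101.793| = 1.1530
hysteresis = max(diffs) = 1.1530

1.1530


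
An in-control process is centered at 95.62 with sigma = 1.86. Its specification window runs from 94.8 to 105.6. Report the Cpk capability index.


Cpu = (USL - mean) / (3*sigma) = (105.6 - 95.62) / (3*1.86) = 1.7885
Cpl = (mean - LSL) / (3*sigma) = (95.62 - 94.8) / (3*1.86) = 0.1470
Cpk = min(Cpu, Cpl) = 0.1470

0.1470


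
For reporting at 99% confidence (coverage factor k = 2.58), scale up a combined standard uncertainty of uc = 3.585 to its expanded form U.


U = k * uc
U = 2.58 * 3.585
U = 9.2493

9.2493


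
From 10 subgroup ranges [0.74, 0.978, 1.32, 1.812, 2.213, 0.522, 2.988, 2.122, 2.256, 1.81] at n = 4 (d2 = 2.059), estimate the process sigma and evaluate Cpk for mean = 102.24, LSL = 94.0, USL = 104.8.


R_bar = (0.74 + 0.978 + 1.32 + 1.812 + 2.213 + 0.522 + 2.988 + 2.122 + 2.256 + 1.81) / 10 = 1.6761
sigma = R_bar / d2 = 1.6761 / 2.059 = 0.81403594
Cp = (USL - LSL)/(6*sigma) = (104.8 - 94.0)/(6*0.81403594) = 2.2112
Cpu = (104.8 - 102.24)/(3*0.81403594) = 1.0483
Cpl = (102.24 - 94.0)/(3*0.81403594) = 3.3741
Cpk = min(Cpu, Cpl) = 1.0483

1.0483


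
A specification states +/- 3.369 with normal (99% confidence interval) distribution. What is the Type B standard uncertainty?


u_B = half_width / 2.576
u_B = 3.369 / 2.576
u_B = 1.3078

1.3078


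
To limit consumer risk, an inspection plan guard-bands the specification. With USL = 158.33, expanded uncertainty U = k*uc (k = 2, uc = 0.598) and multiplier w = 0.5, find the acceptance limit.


U = k * uc = 2 * 0.598 = 1.196
guard band g = w * U = 0.5 * 1.196 = 0.598
AL = USL - g = 158.33 - 0.598
AL = 157.7320

157.7320


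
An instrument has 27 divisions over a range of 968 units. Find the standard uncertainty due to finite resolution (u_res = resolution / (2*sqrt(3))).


resolution = range / divisions
resolution = 968 / 27 = 35.851852
u_res = resolution / (2*sqrt(3))
u_res = 35.851852 / 3.4641016
u_res = 10.3495

10.3495


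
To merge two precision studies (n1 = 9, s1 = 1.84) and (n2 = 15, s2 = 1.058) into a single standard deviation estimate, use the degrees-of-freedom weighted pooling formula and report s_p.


s_p = sqrt(((n1-1)*s1^2 + (n2-1)*s2^2) / (n1+n2-2))
numerator = (9-1)*1.84^2 + (15-1)*1.058^2 = 27.0848 + 15.671096 = 42.755896
denominator = 9 + 15 - 2 = 22
s_p^2 = 42.755896 / 22 = 1.9434498
s_p = sqrt(1.9434498) = 1.3941

1.3941


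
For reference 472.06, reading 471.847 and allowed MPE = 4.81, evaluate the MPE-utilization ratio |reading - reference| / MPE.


e = indication - reference = 471.847 - 472.06 = -0.2130
|e| = 0.2130
ratio = |e| / MPE = 0.2130 / 4.81
ratio = 0.0443

0.0443


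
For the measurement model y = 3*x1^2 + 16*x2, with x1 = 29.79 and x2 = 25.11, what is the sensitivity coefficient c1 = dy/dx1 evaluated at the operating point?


y = 3*x1^2 + 16*x2
dy/dx1 = 2*3*x1
Evaluate at x1 = 29.79: c1 = 6 * 29.79
c1 = 178.7400

178.7400


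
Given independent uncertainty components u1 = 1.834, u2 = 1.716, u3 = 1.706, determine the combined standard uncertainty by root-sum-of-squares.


uc = sqrt(1.834^2 + 1.716^2 + 1.706^2)
uc = sqrt(9.218648)
uc = 3.0362

3.0362


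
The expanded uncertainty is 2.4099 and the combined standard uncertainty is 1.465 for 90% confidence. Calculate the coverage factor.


k = U / uc
k = 2.4099 / 1.465
k = 1.645

1.645


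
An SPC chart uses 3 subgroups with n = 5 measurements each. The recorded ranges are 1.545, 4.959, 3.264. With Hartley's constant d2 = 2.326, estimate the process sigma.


R_bar = (1.545 + 4.959 + 3.264) / 3
R_bar = 9.768 / 3 = 3.256
sigma_hat = R_bar / d2 = 3.256 / 2.326 = 1.3998

1.3998


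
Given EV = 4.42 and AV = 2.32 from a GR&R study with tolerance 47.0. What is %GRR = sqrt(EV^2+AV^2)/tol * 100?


GRR = sqrt(EV^2 + AV^2) = sqrt(4.42^2 + 2.32^2) = 4.9918734
%GRR = GRR / tol * 100 = 4.9918734 / 47.0 * 100
%GRR = 10.6210

10.6210


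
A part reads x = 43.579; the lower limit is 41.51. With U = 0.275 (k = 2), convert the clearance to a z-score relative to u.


u = U / k = 0.275 / 2 = 0.1375
margin = |LSL - x| = |41.51 - 43.579| = 2.069
z = margin / u = 2.069 / 0.1375
z = 15.0473

15.0473


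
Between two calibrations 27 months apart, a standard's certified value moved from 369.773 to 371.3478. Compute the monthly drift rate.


rate = (v2 - v1) / months
= (371.3478 - 369.773) / 27
= 1.5748 / 27
= 0.0583

0.0583


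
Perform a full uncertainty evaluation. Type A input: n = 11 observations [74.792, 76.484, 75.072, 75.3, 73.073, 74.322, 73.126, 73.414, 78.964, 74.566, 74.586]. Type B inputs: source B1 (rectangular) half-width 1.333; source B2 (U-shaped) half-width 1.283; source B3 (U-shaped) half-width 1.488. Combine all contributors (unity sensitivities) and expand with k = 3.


mean = (74.792 + 76.484 + 75.072 + 75.3 + 73.073 + 74.322 + 73.126 + 73.414 + 78.964 + 74.566 + 74.586) / 11 = 74.88172727
s = sqrt(sum((x - mean)^2)/(n-1)) = 1.6870141
u_A = s / sqrt(n) = 1.6870141 / sqrt(11) = 0.50865389
u_B1 = 1.333 / sqrt(3) = 0.76960791
u_B2 = 1.283 / sqrt(2) = 0.907218
u_B3 = 1.488 / sqrt(2) = 1.0521749
uc = sqrt(0.50865389^2 + 0.76960791^2 + 0.907218^2 + 1.0521749^2) = 1.6676755
U = k * uc = 3 * 1.6676755
U = 5.0030

5.0030


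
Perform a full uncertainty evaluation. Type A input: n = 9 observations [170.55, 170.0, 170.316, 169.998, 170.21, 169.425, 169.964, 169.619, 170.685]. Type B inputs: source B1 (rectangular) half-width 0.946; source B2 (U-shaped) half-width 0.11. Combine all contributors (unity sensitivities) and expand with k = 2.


mean = (170.55 + 170.0 + 170.316 + 169.998 + 170.21 + 169.425 + 169.964 + 169.619 + 170.685) / 9 = 170.0852222
s = sqrt(sum((x - mean)^2)/(n-1)) = 0.40733916
u_A = s / sqrt(n) = 0.40733916 / sqrt(9) = 0.13577972
u_B1 = 0.946 / sqrt(3) = 0.54617335
u_B2 = 0.11 / sqrt(2) = 0.077781746
uc = sqrt(0.13577972^2 + 0.54617335^2 + 0.077781746^2) = 0.56814739
U = k * uc = 2 * 0.56814739
U = 1.1363

1.1363


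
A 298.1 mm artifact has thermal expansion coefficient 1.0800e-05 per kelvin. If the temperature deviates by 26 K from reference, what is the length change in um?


dL = L * alpha * dT
= 298.1 * 1.0800e-05 * 26
= 0.0837065 mm
dL_um = 0.0837065 * 1000 = 83.7065 um

83.7065


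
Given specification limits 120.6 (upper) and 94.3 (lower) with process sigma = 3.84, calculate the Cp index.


Cp = (USL - LSL) / (6 * sigma)
= (120.6 - 94.3) / (6 * 3.84)
= 26.3000 / 23.0400
= 1.1415

1.1415


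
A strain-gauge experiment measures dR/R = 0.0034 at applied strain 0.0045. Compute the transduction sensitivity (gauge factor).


GF = (dR/R) / epsilon
= 0.0034 / 0.0045
= 0.7556

0.7556


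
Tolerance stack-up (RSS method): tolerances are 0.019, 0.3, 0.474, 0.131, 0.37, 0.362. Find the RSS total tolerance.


RSS = sqrt(0.019^2 + 0.3^2 + 0.474^2 + 0.131^2 + 0.37^2 + 0.362^2)
= sqrt(0.600142)
= 0.7747

0.7747


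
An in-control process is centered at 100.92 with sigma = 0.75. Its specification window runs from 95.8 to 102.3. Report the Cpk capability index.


Cpu = (USL - mean) / (3*sigma) = (102.3 - 100.92) / (3*0.75) = 0.6133
Cpl = (mean - LSL) / (3*sigma) = (100.92 - 95.8) / (3*0.75) = 2.2756
Cpk = min(Cpu, Cpl) = 0.6133

0.6133


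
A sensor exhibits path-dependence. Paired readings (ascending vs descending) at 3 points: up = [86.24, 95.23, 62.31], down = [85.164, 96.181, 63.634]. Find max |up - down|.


|86.24 - 85.164| = 1.0760
|95.23 - 96.181| = 0.9510
|62.31 - 63.634| = 1.3240
hysteresis = max(diffs) = 1.3240

1.3240


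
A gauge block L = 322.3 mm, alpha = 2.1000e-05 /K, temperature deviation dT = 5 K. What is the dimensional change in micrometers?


dL = L * alpha * dT
= 322.3 * 2.1000e-05 * 5
= 0.0338415 mm
dL_um = 0.0338415 * 1000 = 33.8415 um

33.8415


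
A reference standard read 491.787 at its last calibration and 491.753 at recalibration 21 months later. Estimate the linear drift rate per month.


rate = (v2 - v1) / months
= (491.753 - 491.787) / 21
= -0.0340 / 21
= -0.0016

-0.0016


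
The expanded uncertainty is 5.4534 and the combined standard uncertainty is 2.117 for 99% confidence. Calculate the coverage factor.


k = U / uc
k = 5.4534 / 2.117
k = 2.576

2.576


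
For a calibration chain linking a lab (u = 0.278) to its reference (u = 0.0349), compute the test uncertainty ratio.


TUR = u_lab / u_ref
= 0.278 / 0.0349
= 7.9656

7.9656


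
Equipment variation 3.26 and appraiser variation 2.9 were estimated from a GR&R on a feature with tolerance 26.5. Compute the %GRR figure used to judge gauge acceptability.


GRR = sqrt(EV^2 + AV^2) = sqrt(3.26^2 + 2.9^2) = 4.3632098
%GRR = GRR / tol * 100 = 4.3632098 / 26.5 * 100
%GRR = 16.4649

16.4649


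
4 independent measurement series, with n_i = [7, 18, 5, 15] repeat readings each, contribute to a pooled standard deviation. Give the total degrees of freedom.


nu = sum_i (n_i - 1)
nu = ((7 - 1) + (18 - 1) + (5 - 1) + (15 - 1))
nu = 6 + 17 + 4 + 14
nu = 41

41


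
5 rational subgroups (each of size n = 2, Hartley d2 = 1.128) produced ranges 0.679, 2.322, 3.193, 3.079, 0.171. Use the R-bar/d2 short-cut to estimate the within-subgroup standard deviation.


R_bar = (0.679 + 2.322 + 3.193 + 3.079 + 0.171) / 5
R_bar = 9.444 / 5 = 1.8888
sigma_hat = R_bar / d2 = 1.8888 / 1.128 = 1.6745

1.6745


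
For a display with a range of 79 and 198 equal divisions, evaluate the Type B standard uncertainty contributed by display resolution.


resolution = range / divisions
resolution = 79 / 198 = 0.3989899
u_res = resolution / (2*sqrt(3))
u_res = 0.3989899 / 3.4641016
u_res = 0.1152

0.1152


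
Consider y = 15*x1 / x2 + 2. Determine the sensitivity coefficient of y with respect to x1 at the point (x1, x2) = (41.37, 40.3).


y = 15*x1 / x2 + 2
dy/dx1 = 15/x2
Evaluate at x2 = 40.3: c1 = 15 / 40.3
c1 = 0.3722

0.3722


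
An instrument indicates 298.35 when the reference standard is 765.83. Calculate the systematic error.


Systematic error = measured - true
= 298.35 - 765.83
= -467.4800

-467.4800


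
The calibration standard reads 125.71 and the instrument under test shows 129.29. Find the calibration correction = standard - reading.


Correction = standard - reading
= 125.71 - 129.29
= -3.5800

-3.5800


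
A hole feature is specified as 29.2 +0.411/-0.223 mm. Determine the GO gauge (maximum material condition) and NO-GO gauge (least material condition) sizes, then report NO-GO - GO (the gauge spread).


GO = nominal - lower_tol (smallest hole = maximum material condition)
GO = 29.2 - 0.223 = 28.977
NO-GO = nominal + upper_tol (largest hole = least material condition)
NO-GO = 29.2 + 0.411 = 29.611
spread = NO-GO - GO = 29.611 - 28.977 = 0.6340

0.6340


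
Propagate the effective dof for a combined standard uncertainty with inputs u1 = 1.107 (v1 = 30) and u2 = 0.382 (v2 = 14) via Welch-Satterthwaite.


uc = sqrt(u1^2 + u2^2) = sqrt(1.107^2 + 0.382^2) = 1.1710564
v_eff = uc^4 / (u1^4/v1 + u2^4/v2)
= 1.1710564^4 / (1.107^4/30 + 0.382^4/14)
= 1.8806642 / 0.051578495
v_eff = 36.4622

36.4622


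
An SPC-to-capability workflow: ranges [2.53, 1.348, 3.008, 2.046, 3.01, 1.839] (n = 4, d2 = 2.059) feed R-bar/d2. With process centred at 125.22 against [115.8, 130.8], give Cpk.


R_bar = (2.53 + 1.348 + 3.008 + 2.046 + 3.01 + 1.839) / 6 = 2.2968333
sigma = R_bar / d2 = 2.2968333 / 2.059 = 1.1155091
Cp = (USL - LSL)/(6*sigma) = (130.8 - 115.8)/(6*1.1155091) = 2.2411
Cpu = (130.8 - 125.22)/(3*1.1155091) = 1.6674
Cpl = (125.22 - 115.8)/(3*1.1155091) = 2.8149
Cpk = min(Cpu, Cpl) = 1.6674

1.6674


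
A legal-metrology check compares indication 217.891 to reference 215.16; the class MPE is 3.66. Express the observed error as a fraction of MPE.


e = indication - reference = 217.891 - 215.16 = 2.7310
|e| = 2.7310
ratio = |e| / MPE = 2.7310 / 3.66
ratio = 0.7462

0.7462


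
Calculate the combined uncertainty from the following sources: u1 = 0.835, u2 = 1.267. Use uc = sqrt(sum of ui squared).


uc = sqrt(0.835^2 + 1.267^2)
uc = sqrt(2.302514)
uc = 1.5174

1.5174


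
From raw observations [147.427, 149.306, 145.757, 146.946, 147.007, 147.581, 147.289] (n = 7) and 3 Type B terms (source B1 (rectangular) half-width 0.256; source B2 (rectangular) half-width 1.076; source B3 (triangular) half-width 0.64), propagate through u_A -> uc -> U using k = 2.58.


mean = (147.427 + 149.306 + 145.757 + 146.946 + 147.007 + 147.581 + 147.289) / 7 = 147.3304286
s = sqrt(sum((x - mean)^2)/(n-1)) = 1.0571014
u_A = s / sqrt(n) = 1.0571014 / sqrt(7) = 0.39954677
u_B1 = 0.256 / sqrt(3) = 0.14780167
u_B2 = 1.076 / sqrt(3) = 0.62122889
u_B3 = 0.64 / sqrt(6) = 0.26127891
uc = sqrt(0.39954677^2 + 0.14780167^2 + 0.62122889^2 + 0.26127891^2) = 0.79729227
U = k * uc = 2.58 * 0.79729227
U = 2.0570

2.0570
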